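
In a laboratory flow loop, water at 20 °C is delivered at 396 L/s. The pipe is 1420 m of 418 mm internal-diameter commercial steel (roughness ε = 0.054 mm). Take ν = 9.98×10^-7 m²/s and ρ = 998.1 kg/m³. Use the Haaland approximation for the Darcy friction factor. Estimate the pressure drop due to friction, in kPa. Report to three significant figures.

Δp ≈ 192 kPa

V = 4Q/(πD²) = 4·0.396/(π·0.418²) = 2.886 m/s
Re = VD/ν = 2.886·0.418/9.98×10^-7 = 1.21×10^6 → turbulent
ε/D = 0.054/418 = 1.29×10^-4
Haaland: f = 0.01357
h_f = f(L/D)V²/(2g) = 0.01357·(1420/0.418)·2.886²/(2·9.81) = 19.56 m
Δp = ρg·h_f = 998.1·9.81·19.56 = 191.5 kPa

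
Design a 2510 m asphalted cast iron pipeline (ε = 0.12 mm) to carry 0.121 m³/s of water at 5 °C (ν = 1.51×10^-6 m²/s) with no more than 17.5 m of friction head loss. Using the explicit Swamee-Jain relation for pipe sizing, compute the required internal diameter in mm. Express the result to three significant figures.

Swamee-Jain (Type III): D = 0.66·[ε^1.25·(LQ²/(gh_f))^4.75 + ν·Q^9.4·(L/(gh_f))^5.2]^0.04
LQ²/(gh_f) = 0.2141; L/(gh_f) = 14.62
Term 1 = ε^1.25·(…)^4.75 = 8.30×10^-9; Term 2 = ν·Q^9.4·(…)^5.2 = 4.12×10^-9
D = 0.66·(8.30×10^-9 + 4.12×10^-9)^0.04 = 0.3186 m = 319 mm
Check: V = 1.52 m/s, Re = 3.20×10^5, f = 0.01748, h_f = 16.2 m ≈ 17.5 m ✓

D ≈ 319 mm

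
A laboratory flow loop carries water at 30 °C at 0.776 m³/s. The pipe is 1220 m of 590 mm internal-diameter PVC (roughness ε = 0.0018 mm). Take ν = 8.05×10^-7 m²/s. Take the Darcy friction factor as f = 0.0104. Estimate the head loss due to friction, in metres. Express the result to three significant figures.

V = 4Q/(πD²) = 4·0.776/(π·0.590²) = 2.838 m/s
h_f = f(L/D)V²/(2g) = 0.01040·(1220/0.590)·2.838²/(2·9.81) = 8.830 m

h_f ≈ 8.83 m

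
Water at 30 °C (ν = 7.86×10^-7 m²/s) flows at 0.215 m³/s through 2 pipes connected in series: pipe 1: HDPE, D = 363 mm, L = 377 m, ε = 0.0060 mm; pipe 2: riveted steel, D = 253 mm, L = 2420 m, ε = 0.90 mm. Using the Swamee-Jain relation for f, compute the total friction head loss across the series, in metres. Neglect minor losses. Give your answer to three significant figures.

Pipe 1: V = 2.077 m/s, Re = 9.59×10^5, ε/D = 1.65×10^-5, f = 0.01208, h_1 = f(L/D)V²/2g = 2.759 m
Pipe 2: V = 4.277 m/s, Re = 1.38×10^6, ε/D = 0.00356, f = 0.02760, h_2 = f(L/D)V²/2g = 246.1 m
Series → Q common, losses add: H = Σh = 248.9 m

H ≈ 249 m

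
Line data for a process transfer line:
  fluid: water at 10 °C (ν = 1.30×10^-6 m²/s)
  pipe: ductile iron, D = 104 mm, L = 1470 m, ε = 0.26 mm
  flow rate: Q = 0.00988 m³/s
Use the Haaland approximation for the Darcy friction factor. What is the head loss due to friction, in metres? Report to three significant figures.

h_f ≈ 25.7 m

V = 4Q/(πD²) = 4·0.00988/(π·0.104²) = 1.163 m/s
Re = VD/ν = 1.163·0.104/1.30×10^-6 = 9.30×10^4 → turbulent
ε/D = 0.26/104 = 0.00250
Haaland: f = 0.02633
h_f = f(L/D)V²/(2g) = 0.02633·(1470/0.104)·1.163²/(2·9.81) = 25.66 m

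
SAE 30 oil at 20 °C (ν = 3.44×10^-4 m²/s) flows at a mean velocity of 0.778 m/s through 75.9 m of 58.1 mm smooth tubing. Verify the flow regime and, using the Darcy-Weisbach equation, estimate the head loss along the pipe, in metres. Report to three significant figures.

h_f ≈ 19.6 m

Re = VD/ν = 0.778·0.05810/3.44×10^-4 = 131 → laminar (Re < 2300)
f = 64/Re = 0.4871
h_f = f(L/D)V²/(2g) = 0.4871·(75.9/0.05810)·0.778²/(2·9.81) = 19.63 m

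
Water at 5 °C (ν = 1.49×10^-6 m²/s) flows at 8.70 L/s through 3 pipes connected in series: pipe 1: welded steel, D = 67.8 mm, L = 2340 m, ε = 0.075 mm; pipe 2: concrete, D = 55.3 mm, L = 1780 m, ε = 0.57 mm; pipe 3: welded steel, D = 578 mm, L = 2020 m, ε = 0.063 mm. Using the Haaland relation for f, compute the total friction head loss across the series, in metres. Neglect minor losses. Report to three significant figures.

H ≈ 1060 m

Pipe 1: V = 2.410 m/s, Re = 1.10×10^5, ε/D = 0.00111, f = 0.02216, h_1 = f(L/D)V²/2g = 226.4 m
Pipe 2: V = 3.622 m/s, Re = 1.34×10^5, ε/D = 0.0103, f = 0.03878, h_2 = f(L/D)V²/2g = 834.8 m
Pipe 3: V = 0.03316 m/s, Re = 1.29×10^4, ε/D = 1.09×10^-4, f = 0.02899, h_3 = f(L/D)V²/2g = 0.005677 m
Series → Q common, losses add: H = Σh = 1061 m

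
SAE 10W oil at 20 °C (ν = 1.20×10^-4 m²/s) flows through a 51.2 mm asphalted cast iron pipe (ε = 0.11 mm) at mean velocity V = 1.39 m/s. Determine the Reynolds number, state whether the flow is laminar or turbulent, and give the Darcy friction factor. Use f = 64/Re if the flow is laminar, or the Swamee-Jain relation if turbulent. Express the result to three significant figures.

Re ≈ 593; laminar; f = 64/Re ≈ 0.108

Re = VD/ν = 1.390·0.0512/1.20×10^-4 = 593
Re < 2300 → laminar → f = 64/Re = 0.1079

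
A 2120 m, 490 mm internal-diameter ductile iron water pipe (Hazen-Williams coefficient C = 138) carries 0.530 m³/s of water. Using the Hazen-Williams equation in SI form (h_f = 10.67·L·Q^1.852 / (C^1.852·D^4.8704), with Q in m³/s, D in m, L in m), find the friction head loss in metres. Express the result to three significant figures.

h_f = 10.67·2120·0.530^1.852 / (138^1.852·0.490^4.8704) = 24.53 m

h_f ≈ 24.5 m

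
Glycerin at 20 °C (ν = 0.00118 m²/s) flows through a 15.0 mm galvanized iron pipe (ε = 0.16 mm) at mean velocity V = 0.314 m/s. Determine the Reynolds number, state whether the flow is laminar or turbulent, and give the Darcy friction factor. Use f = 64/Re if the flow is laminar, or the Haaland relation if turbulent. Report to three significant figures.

Re = VD/ν = 0.3140·0.0150/0.00118 = 3.99
Re < 2300 → laminar → f = 64/Re = 16.03

Re ≈ 3.99; laminar; f = 64/Re ≈ 16.0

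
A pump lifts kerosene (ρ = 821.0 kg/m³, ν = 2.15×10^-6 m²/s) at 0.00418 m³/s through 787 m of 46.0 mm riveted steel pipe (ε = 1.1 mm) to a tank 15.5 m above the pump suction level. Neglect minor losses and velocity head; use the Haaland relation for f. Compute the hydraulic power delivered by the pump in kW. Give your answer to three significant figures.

P_hyd ≈ 10.3 kW

V = 4Q/(πD²) = 2.515 m/s; Re = 5.38×10^4; ε/D = 0.0239; f = 0.05289
h_f = f(L/D)V²/2g = 291.8 m
Total head H = z + h_f = 15.5 + 291.8 = 307.3 m
P_hyd = ρgQH = 821.0·9.81·0.00418·307.3 = 10.34 kW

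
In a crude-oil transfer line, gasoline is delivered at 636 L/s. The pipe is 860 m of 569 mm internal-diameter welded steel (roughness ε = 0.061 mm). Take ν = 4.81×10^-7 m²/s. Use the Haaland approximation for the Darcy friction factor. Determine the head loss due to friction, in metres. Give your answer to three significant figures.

h_f ≈ 6.10 m

V = 4Q/(πD²) = 4·0.636/(π·0.569²) = 2.501 m/s
Re = VD/ν = 2.501·0.569/4.81×10^-7 = 2.96×10^6 → turbulent
ε/D = 0.061/569 = 1.07×10^-4
Haaland: f = 0.01265
h_f = f(L/D)V²/(2g) = 0.01265·(860/0.569)·2.501²/(2·9.81) = 6.098 m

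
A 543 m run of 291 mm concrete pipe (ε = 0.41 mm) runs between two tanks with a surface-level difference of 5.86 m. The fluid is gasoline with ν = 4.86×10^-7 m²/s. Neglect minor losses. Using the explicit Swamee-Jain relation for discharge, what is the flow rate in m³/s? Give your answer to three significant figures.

Swamee-Jain (Type II): Q = -0.965·√(gD⁵h_f/L)·ln[ε/(3.7D) + √(3.17ν²L/(gD³h_f))]
√(gD⁵h_f/L) = √(9.81·0.291⁵·5.86/543) = 0.01486
ε/(3.7D) = 3.81×10^-4; √(3.17ν²L/(gD³h_f)) = 1.69×10^-5
Q = -0.965·0.01486·ln(3.977×10^-4) = 0.1123 m³/s
Check: V = 1.69 m/s, Re = 1.01×10^6, f = 0.02170, h_f = 5.88 m ≈ 5.86 m ✓

Q ≈ 0.112 m³/s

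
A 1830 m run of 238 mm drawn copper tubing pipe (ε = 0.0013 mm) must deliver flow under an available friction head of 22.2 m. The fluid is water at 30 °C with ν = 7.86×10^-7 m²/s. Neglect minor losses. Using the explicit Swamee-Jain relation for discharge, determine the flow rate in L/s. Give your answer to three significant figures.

Swamee-Jain (Type II): Q = -0.965·√(gD⁵h_f/L)·ln[ε/(3.7D) + √(3.17ν²L/(gD³h_f))]
√(gD⁵h_f/L) = √(9.81·0.238⁵·22.2/1830) = 0.009533
ε/(3.7D) = 1.48×10^-6; √(3.17ν²L/(gD³h_f)) = 3.49×10^-5
Q = -0.965·0.009533·ln(3.641×10^-5) = 0.09402 m³/s
Check: V = 2.11 m/s, Re = 6.40×10^5, f = 0.01263, h_f = 22.1 m ≈ 22.2 m ✓

Q ≈ 94.0 L/s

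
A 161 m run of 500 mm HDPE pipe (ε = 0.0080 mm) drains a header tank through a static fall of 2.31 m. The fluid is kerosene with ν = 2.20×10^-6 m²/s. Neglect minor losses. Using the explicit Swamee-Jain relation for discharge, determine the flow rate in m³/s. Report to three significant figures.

Swamee-Jain (Type II): Q = -0.965·√(gD⁵h_f/L)·ln[ε/(3.7D) + √(3.17ν²L/(gD³h_f))]
√(gD⁵h_f/L) = √(9.81·0.500⁵·2.31/161) = 0.06632
ε/(3.7D) = 4.32×10^-6; √(3.17ν²L/(gD³h_f)) = 2.95×10^-5
Q = -0.965·0.06632·ln(3.385×10^-5) = 0.6588 m³/s
Check: V = 3.36 m/s, Re = 7.63×10^5, f = 0.01248, h_f = 2.31 m ≈ 2.31 m ✓

Q ≈ 0.659 m³/s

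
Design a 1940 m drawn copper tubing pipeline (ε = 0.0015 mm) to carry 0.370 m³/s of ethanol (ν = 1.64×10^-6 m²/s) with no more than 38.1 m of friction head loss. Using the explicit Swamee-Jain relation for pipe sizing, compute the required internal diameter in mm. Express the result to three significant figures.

Swamee-Jain (Type III): D = 0.66·[ε^1.25·(LQ²/(gh_f))^4.75 + ν·Q^9.4·(L/(gh_f))^5.2]^0.04
LQ²/(gh_f) = 0.7106; L/(gh_f) = 5.190
Term 1 = ε^1.25·(…)^4.75 = 1.04×10^-8; Term 2 = ν·Q^9.4·(…)^5.2 = 7.50×10^-7
D = 0.66·(1.04×10^-8 + 7.50×10^-7)^0.04 = 0.3756 m = 376 mm
Check: V = 3.34 m/s, Re = 7.65×10^5, f = 0.01223, h_f = 35.9 m ≈ 38.1 m ✓

D ≈ 376 mm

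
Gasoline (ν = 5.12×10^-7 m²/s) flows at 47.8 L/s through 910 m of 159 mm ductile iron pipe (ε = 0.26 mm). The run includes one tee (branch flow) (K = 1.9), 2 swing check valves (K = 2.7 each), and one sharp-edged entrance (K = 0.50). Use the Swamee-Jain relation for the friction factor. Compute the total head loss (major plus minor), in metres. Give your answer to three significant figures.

V = 4Q/(πD²) = 2.407 m/s; V²/2g = 0.2954 m
Re = 7.48×10^5, ε/D = 0.00164 → f = 0.02259 (Swamee-Jain)
Major: h_f = f(L/D)·V²/2g = 0.02259·5723·0.2954 = 38.20 m
Minor: ΣK = 7.80; h_m = ΣK·V²/2g = 2.304 m
Total H_L = 38.20 + 2.304 = 40.50 m

H_L ≈ 40.5 m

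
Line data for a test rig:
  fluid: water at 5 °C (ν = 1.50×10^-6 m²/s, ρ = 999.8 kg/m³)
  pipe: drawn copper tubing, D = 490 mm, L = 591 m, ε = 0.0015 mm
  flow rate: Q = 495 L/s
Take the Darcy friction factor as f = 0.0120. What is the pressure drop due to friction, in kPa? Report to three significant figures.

V = 4Q/(πD²) = 4·0.495/(π·0.490²) = 2.625 m/s
h_f = f(L/D)V²/(2g) = 0.01200·(591/0.490)·2.625²/(2·9.81) = 5.083 m
Δp = ρg·h_f = 999.8·9.81·5.083 = 49.85 kPa

Δp ≈ 49.9 kPa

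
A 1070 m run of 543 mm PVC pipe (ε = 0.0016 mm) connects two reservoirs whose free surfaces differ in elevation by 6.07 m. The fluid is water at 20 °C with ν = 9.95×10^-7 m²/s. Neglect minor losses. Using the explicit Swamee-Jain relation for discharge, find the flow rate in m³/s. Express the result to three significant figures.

Q ≈ 0.536 m³/s

Swamee-Jain (Type II): Q = -0.965·√(gD⁵h_f/L)·ln[ε/(3.7D) + √(3.17ν²L/(gD³h_f))]
√(gD⁵h_f/L) = √(9.81·0.543⁵·6.07/1070) = 0.05126
ε/(3.7D) = 7.96×10^-7; √(3.17ν²L/(gD³h_f)) = 1.88×10^-5
Q = -0.965·0.05126·ln(1.956×10^-5) = 0.5362 m³/s
Check: V = 2.32 m/s, Re = 1.26×10^6, f = 0.01125, h_f = 6.06 m ≈ 6.07 m ✓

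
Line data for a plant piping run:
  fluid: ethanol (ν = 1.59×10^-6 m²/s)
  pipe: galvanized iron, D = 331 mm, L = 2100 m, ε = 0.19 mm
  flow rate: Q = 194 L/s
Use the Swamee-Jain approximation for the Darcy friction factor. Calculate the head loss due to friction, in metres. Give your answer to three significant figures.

h_f ≈ 30.0 m

V = 4Q/(πD²) = 4·0.194/(π·0.331²) = 2.255 m/s
Re = VD/ν = 2.255·0.331/1.59×10^-6 = 4.69×10^5 → turbulent
ε/D = 0.19/331 = 5.74×10^-4
Swamee-Jain: f = 0.01828
h_f = f(L/D)V²/(2g) = 0.01828·(2100/0.331)·2.255²/(2·9.81) = 30.04 m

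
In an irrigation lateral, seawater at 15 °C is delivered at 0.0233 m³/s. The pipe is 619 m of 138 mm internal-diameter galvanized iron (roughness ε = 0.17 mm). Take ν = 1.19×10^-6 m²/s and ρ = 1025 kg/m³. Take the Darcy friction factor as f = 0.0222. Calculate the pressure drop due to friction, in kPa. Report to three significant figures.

V = 4Q/(πD²) = 4·0.0233/(π·0.138²) = 1.558 m/s
h_f = f(L/D)V²/(2g) = 0.02220·(619/0.138)·1.558²/(2·9.81) = 12.32 m
Δp = ρg·h_f = 1025·9.81·12.32 = 123.8 kPa

Δp ≈ 124 kPa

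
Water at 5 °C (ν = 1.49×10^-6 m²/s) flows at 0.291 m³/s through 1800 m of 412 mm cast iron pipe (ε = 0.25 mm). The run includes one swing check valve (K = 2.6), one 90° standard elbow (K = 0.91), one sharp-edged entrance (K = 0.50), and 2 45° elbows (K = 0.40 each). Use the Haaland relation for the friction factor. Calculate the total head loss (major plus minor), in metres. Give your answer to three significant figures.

V = 4Q/(πD²) = 2.183 m/s; V²/2g = 0.2428 m
Re = 6.04×10^5, ε/D = 6.07×10^-4 → f = 0.01810 (Haaland)
Major: h_f = f(L/D)·V²/2g = 0.01810·4369·0.2428 = 19.21 m
Minor: ΣK = 4.81; h_m = ΣK·V²/2g = 1.168 m
Total H_L = 19.21 + 1.168 = 20.38 m

H_L ≈ 20.4 m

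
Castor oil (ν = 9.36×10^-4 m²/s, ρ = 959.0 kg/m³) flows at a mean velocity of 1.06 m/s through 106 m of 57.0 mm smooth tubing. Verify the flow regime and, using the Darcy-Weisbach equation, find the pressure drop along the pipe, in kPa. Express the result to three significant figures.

Δp ≈ 993 kPa

Re = VD/ν = 1.06·0.05700/9.36×10^-4 = 64.6 → laminar (Re < 2300)
f = 64/Re = 0.9915
h_f = f(L/D)V²/(2g) = 0.9915·(106/0.05700)·1.06²/(2·9.81) = 105.6 m
Δp = ρg·h_f = 959.0·9.81·105.6 = 993.4 kPa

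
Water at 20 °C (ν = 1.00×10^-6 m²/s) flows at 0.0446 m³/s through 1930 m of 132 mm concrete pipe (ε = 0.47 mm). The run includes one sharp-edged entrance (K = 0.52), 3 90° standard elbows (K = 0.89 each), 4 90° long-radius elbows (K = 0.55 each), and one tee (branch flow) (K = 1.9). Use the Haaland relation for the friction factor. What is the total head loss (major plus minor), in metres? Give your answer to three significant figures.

H_L ≈ 224 m

V = 4Q/(πD²) = 3.259 m/s; V²/2g = 0.5414 m
Re = 4.30×10^5, ε/D = 0.00356 → f = 0.02778 (Haaland)
Major: h_f = f(L/D)·V²/2g = 0.02778·14621·0.5414 = 219.9 m
Minor: ΣK = 7.29; h_m = ΣK·V²/2g = 3.947 m
Total H_L = 219.9 + 3.947 = 223.8 m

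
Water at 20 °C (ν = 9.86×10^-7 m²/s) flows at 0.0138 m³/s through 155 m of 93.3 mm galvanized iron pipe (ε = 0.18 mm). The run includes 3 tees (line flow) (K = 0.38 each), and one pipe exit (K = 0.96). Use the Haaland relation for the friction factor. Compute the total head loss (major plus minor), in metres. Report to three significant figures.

V = 4Q/(πD²) = 2.018 m/s; V²/2g = 0.2077 m
Re = 1.91×10^5, ε/D = 0.00193 → f = 0.02408 (Haaland)
Major: h_f = f(L/D)·V²/2g = 0.02408·1661·0.2077 = 8.309 m
Minor: ΣK = 2.10; h_m = ΣK·V²/2g = 0.4361 m
Total H_L = 8.309 + 0.4361 = 8.745 m

H_L ≈ 8.74 m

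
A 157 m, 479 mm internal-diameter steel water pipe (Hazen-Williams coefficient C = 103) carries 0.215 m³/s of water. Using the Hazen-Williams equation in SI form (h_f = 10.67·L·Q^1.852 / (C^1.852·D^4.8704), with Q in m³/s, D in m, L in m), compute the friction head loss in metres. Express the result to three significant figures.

h_f ≈ 0.656 m

h_f = 10.67·157·0.215^1.852 / (103^1.852·0.479^4.8704) = 0.6559 m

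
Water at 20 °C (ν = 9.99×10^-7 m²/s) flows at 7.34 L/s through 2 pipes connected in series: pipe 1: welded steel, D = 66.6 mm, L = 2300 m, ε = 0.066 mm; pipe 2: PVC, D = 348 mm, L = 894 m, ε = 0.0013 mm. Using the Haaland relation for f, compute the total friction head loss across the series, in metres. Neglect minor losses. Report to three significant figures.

Pipe 1: V = 2.107 m/s, Re = 1.40×10^5, ε/D = 9.91×10^-4, f = 0.02134, h_1 = f(L/D)V²/2g = 166.8 m
Pipe 2: V = 0.07717 m/s, Re = 2.69×10^4, ε/D = 3.74×10^-6, f = 0.02394, h_2 = f(L/D)V²/2g = 0.01867 m
Series → Q common, losses add: H = Σh = 166.8 m

H ≈ 167 m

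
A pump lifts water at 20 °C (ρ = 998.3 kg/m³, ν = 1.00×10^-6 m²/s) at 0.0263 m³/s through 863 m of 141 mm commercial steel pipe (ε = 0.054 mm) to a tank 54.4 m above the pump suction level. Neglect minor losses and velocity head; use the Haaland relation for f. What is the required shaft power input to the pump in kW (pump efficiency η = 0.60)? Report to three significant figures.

P_shaft ≈ 30.1 kW

V = 4Q/(πD²) = 1.684 m/s; Re = 2.37×10^5; ε/D = 3.83×10^-4; f = 0.01770
h_f = f(L/D)V²/2g = 15.67 m
Total head H = z + h_f = 54.4 + 15.67 = 70.07 m
P_hyd = ρgQH = 998.3·9.81·0.0263·70.07 = 18.05 kW
P_shaft = P_hyd/η = 18.05/0.60 = 30.08 kW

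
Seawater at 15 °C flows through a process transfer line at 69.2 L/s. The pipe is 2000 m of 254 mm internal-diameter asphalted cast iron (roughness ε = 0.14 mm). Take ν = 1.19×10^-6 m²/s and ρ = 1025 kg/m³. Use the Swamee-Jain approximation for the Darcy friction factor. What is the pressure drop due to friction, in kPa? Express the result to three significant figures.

V = 4Q/(πD²) = 4·0.0692/(π·0.254²) = 1.366 m/s
Re = VD/ν = 1.366·0.254/1.19×10^-6 = 2.91×10^5 → turbulent
ε/D = 0.14/254 = 5.51×10^-4
Swamee-Jain: f = 0.01865
h_f = f(L/D)V²/(2g) = 0.01865·(2000/0.254)·1.366²/(2·9.81) = 13.96 m
Δp = ρg·h_f = 1025·9.81·13.96 = 140.4 kPa

Δp ≈ 140 kPa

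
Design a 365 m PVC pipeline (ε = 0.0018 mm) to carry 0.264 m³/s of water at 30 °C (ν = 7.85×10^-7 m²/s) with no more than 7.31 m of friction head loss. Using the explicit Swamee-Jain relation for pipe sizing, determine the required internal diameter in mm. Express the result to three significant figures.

Swamee-Jain (Type III): D = 0.66·[ε^1.25·(LQ²/(gh_f))^4.75 + ν·Q^9.4·(L/(gh_f))^5.2]^0.04
LQ²/(gh_f) = 0.3547; L/(gh_f) = 5.090
Term 1 = ε^1.25·(…)^4.75 = 4.80×10^-10; Term 2 = ν·Q^9.4·(…)^5.2 = 1.36×10^-8
D = 0.66·(4.80×10^-10 + 1.36×10^-8)^0.04 = 0.3202 m = 320 mm
Check: V = 3.28 m/s, Re = 1.34×10^6, f = 0.01123, h_f = 7.01 m ≈ 7.31 m ✓

D ≈ 320 mm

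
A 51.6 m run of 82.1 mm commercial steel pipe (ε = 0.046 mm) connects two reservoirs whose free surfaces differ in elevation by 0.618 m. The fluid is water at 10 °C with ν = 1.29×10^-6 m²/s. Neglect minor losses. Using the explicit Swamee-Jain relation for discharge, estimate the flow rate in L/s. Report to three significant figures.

Swamee-Jain (Type II): Q = -0.965·√(gD⁵h_f/L)·ln[ε/(3.7D) + √(3.17ν²L/(gD³h_f))]
√(gD⁵h_f/L) = √(9.81·0.0821⁵·0.618/51.6) = 6.620×10^-4
ε/(3.7D) = 1.51×10^-4; √(3.17ν²L/(gD³h_f)) = 2.85×10^-4
Q = -0.965·6.620×10^-4·ln(4.363×10^-4) = 0.004943 m³/s
Check: V = 0.934 m/s, Re = 5.94×10^4, f = 0.02221, h_f = 0.620 m ≈ 0.618 m ✓

Q ≈ 4.94 L/s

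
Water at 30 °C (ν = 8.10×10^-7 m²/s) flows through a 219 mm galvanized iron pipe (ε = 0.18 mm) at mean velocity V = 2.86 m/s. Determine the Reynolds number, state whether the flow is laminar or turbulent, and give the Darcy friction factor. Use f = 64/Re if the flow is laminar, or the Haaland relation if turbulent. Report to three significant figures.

Re ≈ 7.73×10^5; turbulent; f ≈ 0.0192

Re = VD/ν = 2.860·0.219/8.10×10^-7 = 7.73×10^5
Re > 4000 → turbulent; ε/D = 8.22×10^-4
Haaland: f = 0.01916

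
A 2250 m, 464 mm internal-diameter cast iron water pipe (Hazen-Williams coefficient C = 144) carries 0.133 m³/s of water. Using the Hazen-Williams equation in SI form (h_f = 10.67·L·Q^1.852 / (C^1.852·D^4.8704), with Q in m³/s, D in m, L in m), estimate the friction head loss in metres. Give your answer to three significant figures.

h_f = 10.67·2250·0.133^1.852 / (144^1.852·0.464^4.8704) = 2.425 m

h_f ≈ 2.42 m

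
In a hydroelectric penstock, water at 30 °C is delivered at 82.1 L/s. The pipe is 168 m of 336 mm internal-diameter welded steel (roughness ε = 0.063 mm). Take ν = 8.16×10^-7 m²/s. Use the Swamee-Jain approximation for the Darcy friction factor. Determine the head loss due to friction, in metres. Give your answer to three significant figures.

V = 4Q/(πD²) = 4·0.0821/(π·0.336²) = 0.9259 m/s
Re = VD/ν = 0.9259·0.336/8.16×10^-7 = 3.81×10^5 → turbulent
ε/D = 0.063/336 = 1.88×10^-4
Swamee-Jain: f = 0.01580
h_f = f(L/D)V²/(2g) = 0.01580·(168/0.336)·0.9259²/(2·9.81) = 0.3451 m

h_f ≈ 0.345 m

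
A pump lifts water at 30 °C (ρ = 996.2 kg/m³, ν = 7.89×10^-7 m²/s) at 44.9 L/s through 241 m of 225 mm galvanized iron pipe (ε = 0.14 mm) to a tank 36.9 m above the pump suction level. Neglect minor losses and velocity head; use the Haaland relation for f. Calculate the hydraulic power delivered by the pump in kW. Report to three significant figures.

V = 4Q/(πD²) = 1.129 m/s; Re = 3.22×10^5; ε/D = 6.22×10^-4; f = 0.01868
h_f = f(L/D)V²/2g = 1.300 m
Total head H = z + h_f = 36.9 + 1.300 = 38.20 m
P_hyd = ρgQH = 996.2·9.81·0.0449·38.20 = 16.76 kW

P_hyd ≈ 16.8 kW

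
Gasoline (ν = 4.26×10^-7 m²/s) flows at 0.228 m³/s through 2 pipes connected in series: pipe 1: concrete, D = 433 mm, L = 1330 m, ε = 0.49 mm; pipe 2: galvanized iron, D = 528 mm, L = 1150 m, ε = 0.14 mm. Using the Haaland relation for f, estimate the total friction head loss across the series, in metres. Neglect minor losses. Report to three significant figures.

Pipe 1: V = 1.548 m/s, Re = 1.57×10^6, ε/D = 0.00113, f = 0.02044, h_1 = f(L/D)V²/2g = 7.670 m
Pipe 2: V = 1.041 m/s, Re = 1.29×10^6, ε/D = 2.65×10^-4, f = 0.01513, h_2 = f(L/D)V²/2g = 1.821 m
Series → Q common, losses add: H = Σh = 9.491 m

H ≈ 9.49 m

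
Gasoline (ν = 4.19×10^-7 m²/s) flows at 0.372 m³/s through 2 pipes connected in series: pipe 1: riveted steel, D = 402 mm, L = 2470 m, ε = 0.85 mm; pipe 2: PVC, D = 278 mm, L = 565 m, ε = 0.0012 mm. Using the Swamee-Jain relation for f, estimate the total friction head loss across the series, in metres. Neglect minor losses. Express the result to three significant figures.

Pipe 1: V = 2.931 m/s, Re = 2.81×10^6, ε/D = 0.00211, f = 0.02387, h_1 = f(L/D)V²/2g = 64.22 m
Pipe 2: V = 6.129 m/s, Re = 4.07×10^6, ε/D = 4.32×10^-6, f = 0.009547, h_2 = f(L/D)V²/2g = 37.14 m
Series → Q common, losses add: H = Σh = 101.4 m

H ≈ 101 m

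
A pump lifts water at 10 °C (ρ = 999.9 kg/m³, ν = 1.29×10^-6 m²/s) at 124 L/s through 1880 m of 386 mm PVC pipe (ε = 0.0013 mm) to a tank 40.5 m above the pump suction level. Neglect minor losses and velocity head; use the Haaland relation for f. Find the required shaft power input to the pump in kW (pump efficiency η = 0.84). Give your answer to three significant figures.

P_shaft ≈ 64.4 kW

V = 4Q/(πD²) = 1.060 m/s; Re = 3.17×10^5; ε/D = 3.37×10^-6; f = 0.01422
h_f = f(L/D)V²/2g = 3.964 m
Total head H = z + h_f = 40.5 + 3.964 = 44.46 m
P_hyd = ρgQH = 999.9·9.81·0.124·44.46 = 54.08 kW
P_shaft = P_hyd/η = 54.08/0.84 = 64.38 kW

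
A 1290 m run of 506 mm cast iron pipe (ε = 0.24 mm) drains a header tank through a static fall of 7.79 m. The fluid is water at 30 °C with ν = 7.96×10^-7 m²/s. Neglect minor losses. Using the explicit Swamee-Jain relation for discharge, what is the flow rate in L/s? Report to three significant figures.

Q ≈ 378 L/s

Swamee-Jain (Type II): Q = -0.965·√(gD⁵h_f/L)·ln[ε/(3.7D) + √(3.17ν²L/(gD³h_f))]
√(gD⁵h_f/L) = √(9.81·0.506⁵·7.79/1290) = 0.04433
ε/(3.7D) = 1.28×10^-4; √(3.17ν²L/(gD³h_f)) = 1.62×10^-5
Q = -0.965·0.04433·ln(1.444×10^-4) = 0.3783 m³/s
Check: V = 1.88 m/s, Re = 1.20×10^6, f = 0.01704, h_f = 7.83 m ≈ 7.79 m ✓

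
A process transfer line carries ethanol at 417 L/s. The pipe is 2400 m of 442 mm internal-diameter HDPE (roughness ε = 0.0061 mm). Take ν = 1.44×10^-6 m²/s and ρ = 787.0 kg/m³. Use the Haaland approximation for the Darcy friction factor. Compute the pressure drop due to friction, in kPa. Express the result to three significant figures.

Δp ≈ 192 kPa

V = 4Q/(πD²) = 4·0.417/(π·0.442²) = 2.718 m/s
Re = VD/ν = 2.718·0.442/1.44×10^-6 = 8.34×10^5 → turbulent
ε/D = 0.0061/442 = 1.38×10^-5
Haaland: f = 0.01217
h_f = f(L/D)V²/(2g) = 0.01217·(2400/0.442)·2.718²/(2·9.81) = 24.88 m
Δp = ρg·h_f = 787.0·9.81·24.88 = 192.1 kPa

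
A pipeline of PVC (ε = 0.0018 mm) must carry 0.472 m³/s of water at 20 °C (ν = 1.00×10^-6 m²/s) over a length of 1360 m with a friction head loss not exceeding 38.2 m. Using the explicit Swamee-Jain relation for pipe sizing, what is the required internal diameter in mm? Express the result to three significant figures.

D ≈ 375 mm

Swamee-Jain (Type III): D = 0.66·[ε^1.25·(LQ²/(gh_f))^4.75 + ν·Q^9.4·(L/(gh_f))^5.2]^0.04
LQ²/(gh_f) = 0.8085; L/(gh_f) = 3.629
Term 1 = ε^1.25·(…)^4.75 = 2.40×10^-8; Term 2 = ν·Q^9.4·(…)^5.2 = 7.02×10^-7
D = 0.66·(2.40×10^-8 + 7.02×10^-7)^0.04 = 0.3749 m = 375 mm
Check: V = 4.27 m/s, Re = 1.60×10^6, f = 0.01090, h_f = 36.8 m ≈ 38.2 m ✓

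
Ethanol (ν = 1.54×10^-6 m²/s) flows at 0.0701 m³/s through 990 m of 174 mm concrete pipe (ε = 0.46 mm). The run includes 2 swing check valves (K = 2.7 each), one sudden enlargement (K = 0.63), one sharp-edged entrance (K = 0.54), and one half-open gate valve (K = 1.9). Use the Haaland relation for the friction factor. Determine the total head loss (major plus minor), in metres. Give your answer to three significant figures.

V = 4Q/(πD²) = 2.948 m/s; V²/2g = 0.4430 m
Re = 3.33×10^5, ε/D = 0.00264 → f = 0.02571 (Haaland)
Major: h_f = f(L/D)·V²/2g = 0.02571·5690·0.4430 = 64.79 m
Minor: ΣK = 8.47; h_m = ΣK·V²/2g = 3.752 m
Total H_L = 64.79 + 3.752 = 68.54 m

H_L ≈ 68.5 m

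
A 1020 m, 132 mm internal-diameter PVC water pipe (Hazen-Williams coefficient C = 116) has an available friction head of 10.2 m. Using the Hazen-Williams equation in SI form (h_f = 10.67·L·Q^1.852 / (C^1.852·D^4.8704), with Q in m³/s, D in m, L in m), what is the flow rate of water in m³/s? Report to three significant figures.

Q ≈ 0.0131 m³/s

Rearranging: Q = [h_f·C^1.852·D^4.8704 / (10.67·L)]^(1/1.852)
Q = [10.2·116^1.852·0.132^4.8704 / (10.67·1020)]^0.540 = 0.01308 m³/s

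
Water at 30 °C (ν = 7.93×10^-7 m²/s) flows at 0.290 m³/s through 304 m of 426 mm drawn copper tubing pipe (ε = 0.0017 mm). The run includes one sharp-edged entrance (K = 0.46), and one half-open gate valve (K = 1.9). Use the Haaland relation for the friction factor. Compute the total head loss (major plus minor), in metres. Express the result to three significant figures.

V = 4Q/(πD²) = 2.035 m/s; V²/2g = 0.2110 m
Re = 1.09×10^6, ε/D = 3.99×10^-6 → f = 0.01149 (Haaland)
Major: h_f = f(L/D)·V²/2g = 0.01149·713.6·0.2110 = 1.729 m
Minor: ΣK = 2.36; h_m = ΣK·V²/2g = 0.4980 m
Total H_L = 1.729 + 0.4980 = 2.227 m

H_L ≈ 2.23 m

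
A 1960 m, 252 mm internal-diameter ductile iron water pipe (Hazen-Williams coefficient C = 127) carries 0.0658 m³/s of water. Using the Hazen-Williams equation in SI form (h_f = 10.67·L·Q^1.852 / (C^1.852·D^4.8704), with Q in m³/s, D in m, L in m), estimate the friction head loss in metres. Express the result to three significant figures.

h_f = 10.67·1960·0.0658^1.852 / (127^1.852·0.252^4.8704) = 14.16 m

h_f ≈ 14.2 m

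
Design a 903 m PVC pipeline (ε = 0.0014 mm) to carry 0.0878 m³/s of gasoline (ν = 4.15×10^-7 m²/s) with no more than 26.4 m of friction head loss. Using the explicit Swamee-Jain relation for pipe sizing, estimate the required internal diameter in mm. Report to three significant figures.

Swamee-Jain (Type III): D = 0.66·[ε^1.25·(LQ²/(gh_f))^4.75 + ν·Q^9.4·(L/(gh_f))^5.2]^0.04
LQ²/(gh_f) = 0.02688; L/(gh_f) = 3.487
Term 1 = ε^1.25·(…)^4.75 = 1.67×10^-15; Term 2 = ν·Q^9.4·(…)^5.2 = 3.22×10^-14
D = 0.66·(1.67×10^-15 + 3.22×10^-14)^0.04 = 0.1909 m = 191 mm
Check: V = 3.07 m/s, Re = 1.41×10^6, f = 0.01119, h_f = 25.4 m ≈ 26.4 m ✓

D ≈ 191 mm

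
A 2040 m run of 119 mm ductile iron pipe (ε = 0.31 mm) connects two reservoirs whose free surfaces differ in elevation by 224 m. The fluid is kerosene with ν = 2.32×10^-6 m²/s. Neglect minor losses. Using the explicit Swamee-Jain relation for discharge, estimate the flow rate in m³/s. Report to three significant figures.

Swamee-Jain (Type II): Q = -0.965·√(gD⁵h_f/L)·ln[ε/(3.7D) + √(3.17ν²L/(gD³h_f))]
√(gD⁵h_f/L) = √(9.81·0.119⁵·224/2040) = 0.005070
ε/(3.7D) = 7.04×10^-4; √(3.17ν²L/(gD³h_f)) = 9.70×10^-5
Q = -0.965·0.005070·ln(8.010×10^-4) = 0.03488 m³/s
Check: V = 3.14 m/s, Re = 1.61×10^5, f = 0.02627, h_f = 226 m ≈ 224 m ✓

Q ≈ 0.0349 m³/s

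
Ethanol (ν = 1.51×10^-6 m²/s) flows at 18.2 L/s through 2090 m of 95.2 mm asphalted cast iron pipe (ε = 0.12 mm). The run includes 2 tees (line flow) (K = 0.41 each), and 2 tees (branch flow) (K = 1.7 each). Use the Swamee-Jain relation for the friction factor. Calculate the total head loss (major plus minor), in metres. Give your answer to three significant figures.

V = 4Q/(πD²) = 2.557 m/s; V²/2g = 0.3332 m
Re = 1.61×10^5, ε/D = 0.00126 → f = 0.02243 (Swamee-Jain)
Major: h_f = f(L/D)·V²/2g = 0.02243·21954·0.3332 = 164.1 m
Minor: ΣK = 4.22; h_m = ΣK·V²/2g = 1.406 m
Total H_L = 164.1 + 1.406 = 165.5 m

H_L ≈ 165 m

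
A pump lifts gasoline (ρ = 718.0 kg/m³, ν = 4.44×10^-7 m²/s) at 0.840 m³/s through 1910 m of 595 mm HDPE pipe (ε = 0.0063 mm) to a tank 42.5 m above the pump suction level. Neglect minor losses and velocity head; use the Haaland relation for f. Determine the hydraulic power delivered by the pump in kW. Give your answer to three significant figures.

P_hyd ≈ 338 kW

V = 4Q/(πD²) = 3.021 m/s; Re = 4.05×10^6; ε/D = 1.06×10^-5; f = 0.009777
h_f = f(L/D)V²/2g = 14.60 m
Total head H = z + h_f = 42.5 + 14.60 = 57.10 m
P_hyd = ρgQH = 718.0·9.81·0.840·57.10 = 337.8 kW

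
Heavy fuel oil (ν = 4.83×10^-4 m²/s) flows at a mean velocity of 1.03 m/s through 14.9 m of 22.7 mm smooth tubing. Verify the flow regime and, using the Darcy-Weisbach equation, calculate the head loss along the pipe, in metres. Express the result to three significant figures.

Re = VD/ν = 1.03·0.02270/4.83×10^-4 = 48.4 → laminar (Re < 2300)
f = 64/Re = 1.322
h_f = f(L/D)V²/(2g) = 1.322·(14.9/0.02270)·1.03²/(2·9.81) = 46.92 m

h_f ≈ 46.9 m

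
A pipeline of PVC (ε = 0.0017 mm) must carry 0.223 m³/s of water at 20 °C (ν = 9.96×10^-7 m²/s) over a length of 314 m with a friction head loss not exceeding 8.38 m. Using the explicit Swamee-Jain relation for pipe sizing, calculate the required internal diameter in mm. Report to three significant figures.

D ≈ 286 mm

Swamee-Jain (Type III): D = 0.66·[ε^1.25·(LQ²/(gh_f))^4.75 + ν·Q^9.4·(L/(gh_f))^5.2]^0.04
LQ²/(gh_f) = 0.1899; L/(gh_f) = 3.820
Term 1 = ε^1.25·(…)^4.75 = 2.30×10^-11; Term 2 = ν·Q^9.4·(…)^5.2 = 7.92×10^-10
D = 0.66·(2.30×10^-11 + 7.92×10^-10)^0.04 = 0.2858 m = 286 mm
Check: V = 3.48 m/s, Re = 9.98×10^5, f = 0.01176, h_f = 7.96 m ≈ 8.38 m ✓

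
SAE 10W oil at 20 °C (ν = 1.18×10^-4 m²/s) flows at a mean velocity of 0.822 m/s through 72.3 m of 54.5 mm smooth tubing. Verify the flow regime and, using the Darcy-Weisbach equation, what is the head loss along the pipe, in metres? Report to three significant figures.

Re = VD/ν = 0.822·0.05450/1.18×10^-4 = 380 → laminar (Re < 2300)
f = 64/Re = 0.1686
h_f = f(L/D)V²/(2g) = 0.1686·(72.3/0.05450)·0.822²/(2·9.81) = 7.702 m

h_f ≈ 7.70 m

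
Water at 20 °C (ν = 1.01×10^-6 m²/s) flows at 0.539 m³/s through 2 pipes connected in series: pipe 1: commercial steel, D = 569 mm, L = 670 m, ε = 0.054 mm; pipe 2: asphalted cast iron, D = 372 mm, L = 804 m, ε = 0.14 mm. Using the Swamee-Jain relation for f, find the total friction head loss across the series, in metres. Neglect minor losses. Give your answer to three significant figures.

H ≈ 47.2 m

Pipe 1: V = 2.120 m/s, Re = 1.19×10^6, ε/D = 9.49×10^-5, f = 0.01324, h_1 = f(L/D)V²/2g = 3.570 m
Pipe 2: V = 4.959 m/s, Re = 1.83×10^6, ε/D = 3.76×10^-4, f = 0.01611, h_2 = f(L/D)V²/2g = 43.65 m
Series → Q common, losses add: H = Σh = 47.22 m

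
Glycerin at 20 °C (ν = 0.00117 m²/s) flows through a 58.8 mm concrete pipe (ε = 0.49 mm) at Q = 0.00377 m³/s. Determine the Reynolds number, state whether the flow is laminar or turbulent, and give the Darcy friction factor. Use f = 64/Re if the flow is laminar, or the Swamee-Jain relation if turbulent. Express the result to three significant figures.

V = 4Q/(πD²) = 1.388 m/s
Re = VD/ν = 1.388·0.0588/0.00117 = 69.8
Re < 2300 → laminar → f = 64/Re = 0.9173

Re ≈ 69.8; laminar; f = 64/Re ≈ 0.917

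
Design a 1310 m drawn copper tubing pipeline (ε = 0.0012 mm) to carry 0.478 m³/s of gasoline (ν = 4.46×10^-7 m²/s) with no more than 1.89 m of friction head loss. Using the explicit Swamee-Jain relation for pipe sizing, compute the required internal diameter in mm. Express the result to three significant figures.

Swamee-Jain (Type III): D = 0.66·[ε^1.25·(LQ²/(gh_f))^4.75 + ν·Q^9.4·(L/(gh_f))^5.2]^0.04
LQ²/(gh_f) = 16.14; L/(gh_f) = 70.65
Term 1 = ε^1.25·(…)^4.75 = 0.0217; Term 2 = ν·Q^9.4·(…)^5.2 = 1.78
D = 0.66·(0.0217 + 1.78)^0.04 = 0.6758 m = 676 mm
Check: V = 1.33 m/s, Re = 2.02×10^6, f = 0.01042, h_f = 1.83 m ≈ 1.89 m ✓

D ≈ 676 mm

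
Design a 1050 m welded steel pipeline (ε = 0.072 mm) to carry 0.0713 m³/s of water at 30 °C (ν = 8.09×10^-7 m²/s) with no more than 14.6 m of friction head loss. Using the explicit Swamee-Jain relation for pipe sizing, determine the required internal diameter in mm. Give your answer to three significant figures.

D ≈ 222 mm

Swamee-Jain (Type III): D = 0.66·[ε^1.25·(LQ²/(gh_f))^4.75 + ν·Q^9.4·(L/(gh_f))^5.2]^0.04
LQ²/(gh_f) = 0.03727; L/(gh_f) = 7.331
Term 1 = ε^1.25·(…)^4.75 = 1.09×10^-12; Term 2 = ν·Q^9.4·(…)^5.2 = 4.23×10^-13
D = 0.66·(1.09×10^-12 + 4.23×10^-13)^0.04 = 0.2222 m = 222 mm
Check: V = 1.84 m/s, Re = 5.05×10^5, f = 0.01655, h_f = 13.5 m ≈ 14.6 m ✓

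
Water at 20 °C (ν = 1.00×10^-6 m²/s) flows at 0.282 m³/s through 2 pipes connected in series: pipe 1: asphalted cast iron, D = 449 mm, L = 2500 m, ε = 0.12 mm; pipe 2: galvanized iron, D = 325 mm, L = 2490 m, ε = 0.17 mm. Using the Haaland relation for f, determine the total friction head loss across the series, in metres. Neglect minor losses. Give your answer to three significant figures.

Pipe 1: V = 1.781 m/s, Re = 8.00×10^5, ε/D = 2.67×10^-4, f = 0.01545, h_1 = f(L/D)V²/2g = 13.91 m
Pipe 2: V = 3.399 m/s, Re = 1.10×10^6, ε/D = 5.23×10^-4, f = 0.01729, h_2 = f(L/D)V²/2g = 78.02 m
Series → Q common, losses add: H = Σh = 91.93 m

H ≈ 91.9 m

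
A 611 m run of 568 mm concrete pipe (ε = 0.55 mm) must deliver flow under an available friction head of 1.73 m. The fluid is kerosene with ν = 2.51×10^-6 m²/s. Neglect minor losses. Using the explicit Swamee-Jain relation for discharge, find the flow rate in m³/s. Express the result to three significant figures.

Q ≈ 0.314 m³/s

Swamee-Jain (Type II): Q = -0.965·√(gD⁵h_f/L)·ln[ε/(3.7D) + √(3.17ν²L/(gD³h_f))]
√(gD⁵h_f/L) = √(9.81·0.568⁵·1.73/611) = 0.04052
ε/(3.7D) = 2.62×10^-4; √(3.17ν²L/(gD³h_f)) = 6.26×10^-5
Q = -0.965·0.04052·ln(3.243×10^-4) = 0.3142 m³/s
Check: V = 1.24 m/s, Re = 2.81×10^5, f = 0.02068, h_f = 1.74 m ≈ 1.73 m ✓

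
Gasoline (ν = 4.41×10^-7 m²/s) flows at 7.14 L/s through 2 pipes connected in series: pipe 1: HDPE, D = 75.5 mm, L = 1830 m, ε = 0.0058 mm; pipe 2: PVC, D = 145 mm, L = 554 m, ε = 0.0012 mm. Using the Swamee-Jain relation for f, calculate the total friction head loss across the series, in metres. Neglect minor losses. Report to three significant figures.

H ≈ 49.1 m

Pipe 1: V = 1.595 m/s, Re = 2.73×10^5, ε/D = 7.68×10^-5, f = 0.01543, h_1 = f(L/D)V²/2g = 48.47 m
Pipe 2: V = 0.4324 m/s, Re = 1.42×10^5, ε/D = 8.28×10^-6, f = 0.01668, h_2 = f(L/D)V²/2g = 0.6073 m
Series → Q common, losses add: H = Σh = 49.08 m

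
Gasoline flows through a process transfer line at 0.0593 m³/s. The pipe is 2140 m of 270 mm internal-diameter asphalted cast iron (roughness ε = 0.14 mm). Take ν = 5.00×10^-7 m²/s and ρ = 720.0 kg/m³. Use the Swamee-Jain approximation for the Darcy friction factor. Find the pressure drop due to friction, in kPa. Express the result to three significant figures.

Δp ≈ 54.5 kPa

V = 4Q/(πD²) = 4·0.0593/(π·0.270²) = 1.036 m/s
Re = VD/ν = 1.036·0.270/5.00×10^-7 = 5.59×10^5 → turbulent
ε/D = 0.14/270 = 5.19×10^-4
Swamee-Jain: f = 0.01780
h_f = f(L/D)V²/(2g) = 0.01780·(2140/0.270)·1.036²/(2·9.81) = 7.712 m
Δp = ρg·h_f = 720.0·9.81·7.712 = 54.47 kPa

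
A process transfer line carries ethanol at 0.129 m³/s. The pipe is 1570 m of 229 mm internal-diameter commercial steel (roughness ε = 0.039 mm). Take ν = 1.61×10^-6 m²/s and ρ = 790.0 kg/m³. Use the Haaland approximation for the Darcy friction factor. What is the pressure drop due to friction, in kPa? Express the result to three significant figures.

V = 4Q/(πD²) = 4·0.129/(π·0.229²) = 3.132 m/s
Re = VD/ν = 3.132·0.229/1.61×10^-6 = 4.45×10^5 → turbulent
ε/D = 0.039/229 = 1.70×10^-4
Haaland: f = 0.01517
h_f = f(L/D)V²/(2g) = 0.01517·(1570/0.229)·3.132²/(2·9.81) = 51.99 m
Δp = ρg·h_f = 790.0·9.81·51.99 = 402.9 kPa

Δp ≈ 403 kPa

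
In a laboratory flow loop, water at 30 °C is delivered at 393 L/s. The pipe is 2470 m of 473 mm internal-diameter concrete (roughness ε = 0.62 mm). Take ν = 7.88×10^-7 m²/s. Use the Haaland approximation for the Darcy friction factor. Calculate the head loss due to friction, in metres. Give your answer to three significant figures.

h_f ≈ 28.2 m

V = 4Q/(πD²) = 4·0.393/(π·0.473²) = 2.237 m/s
Re = VD/ν = 2.237·0.473/7.88×10^-7 = 1.34×10^6 → turbulent
ε/D = 0.62/473 = 0.00131
Haaland: f = 0.02120
h_f = f(L/D)V²/(2g) = 0.02120·(2470/0.473)·2.237²/(2·9.81) = 28.23 m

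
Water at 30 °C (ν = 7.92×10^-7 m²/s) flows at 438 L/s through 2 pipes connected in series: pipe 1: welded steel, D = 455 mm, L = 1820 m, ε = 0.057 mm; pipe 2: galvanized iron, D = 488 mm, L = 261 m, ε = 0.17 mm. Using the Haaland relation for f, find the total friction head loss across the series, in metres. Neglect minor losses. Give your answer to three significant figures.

H ≈ 22.1 m

Pipe 1: V = 2.694 m/s, Re = 1.55×10^6, ε/D = 1.25×10^-4, f = 0.01332, h_1 = f(L/D)V²/2g = 19.71 m
Pipe 2: V = 2.342 m/s, Re = 1.44×10^6, ε/D = 3.48×10^-4, f = 0.01586, h_2 = f(L/D)V²/2g = 2.370 m
Series → Q common, losses add: H = Σh = 22.08 m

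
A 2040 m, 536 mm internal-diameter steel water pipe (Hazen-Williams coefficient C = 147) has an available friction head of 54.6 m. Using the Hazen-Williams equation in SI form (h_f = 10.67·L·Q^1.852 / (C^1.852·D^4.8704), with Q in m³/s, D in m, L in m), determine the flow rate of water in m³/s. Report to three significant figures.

Rearranging: Q = [h_f·C^1.852·D^4.8704 / (10.67·L)]^(1/1.852)
Q = [54.6·147^1.852·0.536^4.8704 / (10.67·2040)]^0.540 = 1.124 m³/s

Q ≈ 1.12 m³/s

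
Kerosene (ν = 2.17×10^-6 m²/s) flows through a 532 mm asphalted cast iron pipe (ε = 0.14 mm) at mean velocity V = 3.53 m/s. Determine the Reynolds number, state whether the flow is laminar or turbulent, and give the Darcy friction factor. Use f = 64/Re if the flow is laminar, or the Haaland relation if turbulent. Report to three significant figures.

Re ≈ 8.65×10^5; turbulent; f ≈ 0.0154

Re = VD/ν = 3.530·0.532/2.17×10^-6 = 8.65×10^5
Re > 4000 → turbulent; ε/D = 2.63×10^-4
Haaland: f = 0.01535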